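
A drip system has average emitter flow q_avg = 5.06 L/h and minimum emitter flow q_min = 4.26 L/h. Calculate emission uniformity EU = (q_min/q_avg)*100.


EU = (q_min/q_avg)*100 = (4.26/5.06)*100 = 84.1897%

84.1897 %


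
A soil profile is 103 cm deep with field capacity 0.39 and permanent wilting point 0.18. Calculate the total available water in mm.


AWC = (FC - PWP) * d * 10
AWC = (0.39 - 0.18) * 103 * 10
AWC = 0.2100 * 103 * 10

216.3000 mm


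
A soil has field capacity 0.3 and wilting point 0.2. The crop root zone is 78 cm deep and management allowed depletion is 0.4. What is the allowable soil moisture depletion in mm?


SMD = (FC - PWP) * d * MAD * 10
SMD = (0.3 - 0.2) * 78 * 0.4 * 10
SMD = 0.1000 * 78 * 0.4 * 10

31.2000 mm


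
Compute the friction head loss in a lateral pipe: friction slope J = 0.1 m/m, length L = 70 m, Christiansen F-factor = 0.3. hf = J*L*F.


hf = J * L * F = 0.1 * 70 * 0.3 = 2.1000 m

2.1000 m


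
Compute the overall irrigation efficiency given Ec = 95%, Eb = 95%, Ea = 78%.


Ec = 0.95, Eb = 0.95, Ea = 0.78
E = 0.95 * 0.95 * 0.78 * 100 = 70.3950%

70.3950 %


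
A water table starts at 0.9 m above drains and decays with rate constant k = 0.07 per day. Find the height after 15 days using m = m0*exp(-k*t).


m = m0 * exp(-k*t)
m = 0.9 * exp(-0.07 * 15)
m = 0.9 * exp(-1.0500)

0.3149 m


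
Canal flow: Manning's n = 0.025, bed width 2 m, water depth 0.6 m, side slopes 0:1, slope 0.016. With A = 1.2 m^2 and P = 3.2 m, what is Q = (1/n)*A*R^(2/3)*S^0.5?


R = A/P = 1.2/3.2 = 0.375000
Q = (1/0.025) * 1.2 * 0.375000^(2/3) * 0.016^0.5

3.1573 m^3/s


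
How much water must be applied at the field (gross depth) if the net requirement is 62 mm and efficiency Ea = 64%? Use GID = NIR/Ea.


Ea = 64% = 0.64
GID = NIR / Ea = 62 / 0.64 = 96.8750 mm

96.8750 mm


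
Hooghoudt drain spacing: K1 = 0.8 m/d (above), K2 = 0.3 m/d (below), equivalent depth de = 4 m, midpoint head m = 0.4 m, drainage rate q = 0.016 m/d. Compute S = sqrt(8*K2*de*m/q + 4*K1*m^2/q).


S^2 = 8*K2*de*m/q + 4*K1*m^2/q
S^2 = 8*0.3*4*0.4/0.016 + 4*0.8*0.4^2/0.016
S = sqrt(272.0000)

16.4924 m


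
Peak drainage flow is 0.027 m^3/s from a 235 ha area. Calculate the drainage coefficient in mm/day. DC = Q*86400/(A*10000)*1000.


DC = Q * 86400 / (A * 10000) * 1000
DC = 0.027 * 86400 / (235 * 10000) * 1000
DC = 2332800.0000 / 2350000

0.9927 mm/day


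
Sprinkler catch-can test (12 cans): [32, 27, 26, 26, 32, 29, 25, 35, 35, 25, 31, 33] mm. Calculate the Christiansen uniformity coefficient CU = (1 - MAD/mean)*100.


mean = 29.666667 mm
MAD = 3.333333 mm
CU = (1 - 3.333333/29.666667)*100

88.7640 %


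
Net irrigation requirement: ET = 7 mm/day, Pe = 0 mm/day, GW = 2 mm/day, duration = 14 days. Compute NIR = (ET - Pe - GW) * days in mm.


Daily deficit = ET - Pe - GW = 7 - 0 - 2 = 5 mm/day
NIR = 5 * 14 = 70 mm

70.0000 mm


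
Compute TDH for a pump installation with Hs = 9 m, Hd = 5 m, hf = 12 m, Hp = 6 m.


TDH = Hs + Hd + hf + Hp = 9 + 5 + 12 + 6 = 32

32 m


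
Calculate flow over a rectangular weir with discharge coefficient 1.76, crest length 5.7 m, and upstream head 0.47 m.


Q = C * L * H^(3/2) = 1.76 * 5.7 * 0.47^1.5 = 1.76 * 5.7 * 0.322216

3.2325 m^3/s


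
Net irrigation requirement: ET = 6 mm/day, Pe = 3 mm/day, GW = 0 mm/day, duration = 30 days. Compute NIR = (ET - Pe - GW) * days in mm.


Daily deficit = ET - Pe - GW = 6 - 3 - 0 = 3 mm/day
NIR = 3 * 30 = 90 mm

90.0000 mm


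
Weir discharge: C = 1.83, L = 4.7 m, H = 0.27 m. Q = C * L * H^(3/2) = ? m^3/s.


Q = C * L * H^(3/2) = 1.83 * 4.7 * 0.27^1.5 = 1.83 * 4.7 * 0.140296

1.2067 m^3/s


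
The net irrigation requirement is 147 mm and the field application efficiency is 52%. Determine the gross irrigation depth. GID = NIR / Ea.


Ea = 52% = 0.52
GID = NIR / Ea = 147 / 0.52 = 282.6923 mm

282.6923 mm


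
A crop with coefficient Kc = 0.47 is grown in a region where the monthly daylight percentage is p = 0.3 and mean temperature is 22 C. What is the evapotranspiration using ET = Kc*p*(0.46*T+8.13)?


ET = Kc * p * (0.46*T + 8.13)
ET = 0.47 * 0.3 * (0.46*22 + 8.13)
ET = 0.47 * 0.3 * 18.2500

2.5732 mm/day


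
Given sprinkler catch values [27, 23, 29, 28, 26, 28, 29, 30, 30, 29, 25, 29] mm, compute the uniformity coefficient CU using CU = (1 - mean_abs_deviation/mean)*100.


mean = 27.750000 mm
MAD = 1.666667 mm
CU = (1 - 1.666667/27.750000)*100

93.9940 %


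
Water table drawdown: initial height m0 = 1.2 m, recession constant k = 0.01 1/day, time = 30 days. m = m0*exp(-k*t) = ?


m = m0 * exp(-k*t)
m = 1.2 * exp(-0.01 * 30)
m = 1.2 * exp(-0.3000)

0.8890 m


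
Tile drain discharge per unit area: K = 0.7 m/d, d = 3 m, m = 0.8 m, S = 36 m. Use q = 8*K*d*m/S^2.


q = 8*K*d*m/S^2
q = 8*0.7*3*0.8/36^2
q = 13.4400 / 1296

0.0104 m/d


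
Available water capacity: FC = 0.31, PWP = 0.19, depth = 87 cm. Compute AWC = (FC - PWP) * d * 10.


AWC = (FC - PWP) * d * 10
AWC = (0.31 - 0.19) * 87 * 10
AWC = 0.1200 * 87 * 10

104.4000 mm


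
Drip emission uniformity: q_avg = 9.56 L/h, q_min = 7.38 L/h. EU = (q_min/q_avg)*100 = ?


EU = (q_min/q_avg)*100 = (7.38/9.56)*100 = 77.1967%

77.1967 %


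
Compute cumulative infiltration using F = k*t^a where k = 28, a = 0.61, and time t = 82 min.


F = k * t^a = 28 * 82^0.61
F = 28 * 14.703694

411.7034 mm


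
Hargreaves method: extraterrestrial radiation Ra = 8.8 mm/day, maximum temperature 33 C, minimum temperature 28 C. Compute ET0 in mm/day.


Tmean = (Tmax + Tmin)/2 = (33 + 28)/2 = 30.5
ET0 = 0.0023 * 8.8 * (30.5 + 17.8) * sqrt(33 - 28)
ET0 = 0.0023 * 8.8 * 48.3 * 2.236068

2.1860 mm/day


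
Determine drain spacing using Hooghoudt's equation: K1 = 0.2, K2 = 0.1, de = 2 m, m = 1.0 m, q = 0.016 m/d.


S^2 = 8*K2*de*m/q + 4*K1*m^2/q
S^2 = 8*0.1*2*1.0/0.016 + 4*0.2*1.0^2/0.016
S = sqrt(150.0000)

12.2474 m


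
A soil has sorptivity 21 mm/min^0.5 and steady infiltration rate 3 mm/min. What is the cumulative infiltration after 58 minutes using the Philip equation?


F = S*sqrt(t) + A*t
F = 21*sqrt(58) + 3*58
F = 21*7.615773 + 174

333.9312 mm


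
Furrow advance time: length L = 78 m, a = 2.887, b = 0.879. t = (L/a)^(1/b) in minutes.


t = (L/a)^(1/b)
t = (78/2.887)^(1/0.879)
t = 27.017665^(1/0.879)

42.5327 min


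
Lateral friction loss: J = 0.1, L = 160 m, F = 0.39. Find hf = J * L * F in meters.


hf = J * L * F = 0.1 * 160 * 0.39 = 6.2400 m

6.2400 m


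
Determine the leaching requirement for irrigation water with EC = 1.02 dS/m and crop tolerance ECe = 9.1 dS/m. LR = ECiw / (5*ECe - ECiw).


LR = ECiw / (5*ECe - ECiw)
LR = 1.02 / (5*9.1 - 1.02)
LR = 1.02 / 44.4800

0.0229


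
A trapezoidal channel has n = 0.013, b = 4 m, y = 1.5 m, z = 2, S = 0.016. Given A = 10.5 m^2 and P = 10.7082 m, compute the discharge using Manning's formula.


R = A/P = 10.5/10.7082 = 0.980557
Q = (1/0.013) * 10.5 * 0.980557^(2/3) * 0.016^0.5

100.8373 m^3/s


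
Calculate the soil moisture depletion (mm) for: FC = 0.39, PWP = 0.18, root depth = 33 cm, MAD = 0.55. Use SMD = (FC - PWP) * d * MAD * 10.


SMD = (FC - PWP) * d * MAD * 10
SMD = (0.39 - 0.18) * 33 * 0.55 * 10
SMD = 0.2100 * 33 * 0.55 * 10

38.1150 mm


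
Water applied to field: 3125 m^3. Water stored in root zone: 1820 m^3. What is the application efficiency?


Ea = V_root / V_field * 100 = 1820 / 3125 * 100 = 58.2400%

58.2400 %


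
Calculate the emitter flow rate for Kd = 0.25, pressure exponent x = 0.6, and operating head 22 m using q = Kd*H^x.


q = Kd * H^x = 0.25 * 22^0.6 = 0.25 * 6.389305

1.5973 L/h


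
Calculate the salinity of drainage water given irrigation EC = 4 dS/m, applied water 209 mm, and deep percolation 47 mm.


EC_dw = EC_iw * D_iw / D_dw
EC_dw = 4 * 209 / 47
EC_dw = 836 / 47

17.7872 dS/m


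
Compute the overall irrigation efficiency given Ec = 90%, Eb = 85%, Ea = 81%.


Ec = 0.9, Eb = 0.85, Ea = 0.81
E = 0.9 * 0.85 * 0.81 * 100 = 61.9650%

61.9650 %


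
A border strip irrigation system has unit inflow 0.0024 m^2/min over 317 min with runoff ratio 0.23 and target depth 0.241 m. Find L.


L = q*t/((1+r)*Z)
L = 0.0024*317/((1+0.23)*0.241)
L = 0.7608/0.29643

2.5665 m


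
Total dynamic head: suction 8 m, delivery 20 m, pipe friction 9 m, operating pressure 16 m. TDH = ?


TDH = Hs + Hd + hf + Hp = 8 + 20 + 9 + 16 = 53

53 m


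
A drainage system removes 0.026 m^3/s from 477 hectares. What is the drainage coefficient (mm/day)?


DC = Q * 86400 / (A * 10000) * 1000
DC = 0.026 * 86400 / (477 * 10000) * 1000
DC = 2246400.0000 / 4770000

0.4709 mm/day


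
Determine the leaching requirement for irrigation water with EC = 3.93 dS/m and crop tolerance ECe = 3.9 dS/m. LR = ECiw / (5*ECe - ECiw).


LR = ECiw / (5*ECe - ECiw)
LR = 3.93 / (5*3.9 - 3.93)
LR = 3.93 / 15.5700

0.2524


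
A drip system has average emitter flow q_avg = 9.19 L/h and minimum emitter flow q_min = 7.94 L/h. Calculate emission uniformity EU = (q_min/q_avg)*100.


EU = (q_min/q_avg)*100 = (7.94/9.19)*100 = 86.3983%

86.3983 %


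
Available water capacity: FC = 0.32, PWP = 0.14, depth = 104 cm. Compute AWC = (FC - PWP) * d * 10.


AWC = (FC - PWP) * d * 10
AWC = (0.32 - 0.14) * 104 * 10
AWC = 0.1800 * 104 * 10

187.2000 mm


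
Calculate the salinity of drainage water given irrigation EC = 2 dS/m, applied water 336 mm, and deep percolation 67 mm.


EC_dw = EC_iw * D_iw / D_dw
EC_dw = 2 * 336 / 67
EC_dw = 672 / 67

10.0299 dS/m


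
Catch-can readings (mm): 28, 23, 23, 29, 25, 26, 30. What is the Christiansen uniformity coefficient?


mean = 26.285714 mm
MAD = 2.326531 mm
CU = (1 - 2.326531/26.285714)*100

91.1491 %


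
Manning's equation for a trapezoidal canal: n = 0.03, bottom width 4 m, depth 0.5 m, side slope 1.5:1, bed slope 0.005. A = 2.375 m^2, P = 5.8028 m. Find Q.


R = A/P = 2.375/5.8028 = 0.409285
Q = (1/0.03) * 2.375 * 0.409285^(2/3) * 0.005^0.5

3.0859 m^3/s


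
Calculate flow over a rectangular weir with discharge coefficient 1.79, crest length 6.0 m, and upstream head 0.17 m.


Q = C * L * H^(3/2) = 1.79 * 6.0 * 0.17^1.5 = 1.79 * 6.0 * 0.070093

0.7528 m^3/s


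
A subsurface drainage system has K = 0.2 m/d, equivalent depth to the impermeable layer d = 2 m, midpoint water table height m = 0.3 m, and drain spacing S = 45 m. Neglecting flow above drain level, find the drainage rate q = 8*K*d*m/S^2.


q = 8*K*d*m/S^2
q = 8*0.2*2*0.3/45^2
q = 0.9600 / 2025

4.7407e-04 m/d


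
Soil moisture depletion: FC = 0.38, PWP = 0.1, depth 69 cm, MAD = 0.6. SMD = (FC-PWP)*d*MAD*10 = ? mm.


SMD = (FC - PWP) * d * MAD * 10
SMD = (0.38 - 0.1) * 69 * 0.6 * 10
SMD = 0.2800 * 69 * 0.6 * 10

115.9200 mm


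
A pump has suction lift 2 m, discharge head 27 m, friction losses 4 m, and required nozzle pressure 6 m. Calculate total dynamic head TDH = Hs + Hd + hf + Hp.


TDH = Hs + Hd + hf + Hp = 2 + 27 + 4 + 6 = 39

39 m


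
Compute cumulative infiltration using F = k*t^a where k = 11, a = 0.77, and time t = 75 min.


F = k * t^a = 11 * 75^0.77
F = 11 * 27.784154

305.6257 mm


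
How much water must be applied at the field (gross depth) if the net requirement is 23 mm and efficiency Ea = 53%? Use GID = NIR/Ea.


Ea = 53% = 0.53
GID = NIR / Ea = 23 / 0.53 = 43.3962 mm

43.3962 mm


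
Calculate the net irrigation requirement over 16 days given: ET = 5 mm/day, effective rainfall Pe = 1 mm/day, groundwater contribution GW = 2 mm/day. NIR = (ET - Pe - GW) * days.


Daily deficit = ET - Pe - GW = 5 - 1 - 2 = 2 mm/day
NIR = 2 * 16 = 32 mm

32.0000 mm


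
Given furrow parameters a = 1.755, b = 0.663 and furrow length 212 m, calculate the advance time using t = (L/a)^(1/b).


t = (L/a)^(1/b)
t = (212/1.755)^(1/0.663)
t = 120.797721^(1/0.663)

1381.5293 min


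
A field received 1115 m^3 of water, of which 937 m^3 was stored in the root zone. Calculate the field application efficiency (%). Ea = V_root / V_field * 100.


Ea = V_root / V_field * 100 = 937 / 1115 * 100 = 84.0359%

84.0359 %


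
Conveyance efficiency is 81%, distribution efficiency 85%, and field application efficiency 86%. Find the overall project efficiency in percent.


Ec = 0.81, Eb = 0.85, Ea = 0.86
E = 0.81 * 0.85 * 0.86 * 100 = 59.2110%

59.2110 %


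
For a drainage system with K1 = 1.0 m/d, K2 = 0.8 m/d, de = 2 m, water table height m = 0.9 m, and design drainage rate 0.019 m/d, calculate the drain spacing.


S^2 = 8*K2*de*m/q + 4*K1*m^2/q
S^2 = 8*0.8*2*0.9/0.019 + 4*1.0*0.9^2/0.019
S = sqrt(776.8421)

27.8719 m


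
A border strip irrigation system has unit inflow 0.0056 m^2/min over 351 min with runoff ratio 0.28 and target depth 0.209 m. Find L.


L = q*t/((1+r)*Z)
L = 0.0056*351/((1+0.28)*0.209)
L = 1.9656/0.26752

7.3475 m


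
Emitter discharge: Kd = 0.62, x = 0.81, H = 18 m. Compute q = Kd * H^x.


q = Kd * H^x = 0.62 * 18^0.81 = 0.62 * 10.393713

6.4441 L/h


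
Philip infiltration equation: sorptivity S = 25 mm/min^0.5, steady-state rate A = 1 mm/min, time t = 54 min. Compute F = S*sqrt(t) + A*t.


F = S*sqrt(t) + A*t
F = 25*sqrt(54) + 1*54
F = 25*7.348469 + 54

237.7117 mm


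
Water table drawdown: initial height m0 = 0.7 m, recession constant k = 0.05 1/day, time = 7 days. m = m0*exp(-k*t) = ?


m = m0 * exp(-k*t)
m = 0.7 * exp(-0.05 * 7)
m = 0.7 * exp(-0.3500)

0.4933 m


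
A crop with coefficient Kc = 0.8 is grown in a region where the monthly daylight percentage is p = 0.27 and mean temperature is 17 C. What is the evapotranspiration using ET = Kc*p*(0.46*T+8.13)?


ET = Kc * p * (0.46*T + 8.13)
ET = 0.8 * 0.27 * (0.46*17 + 8.13)
ET = 0.8 * 0.27 * 15.9500

3.4452 mm/day


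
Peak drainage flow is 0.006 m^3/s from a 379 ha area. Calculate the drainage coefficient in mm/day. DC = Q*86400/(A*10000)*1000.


DC = Q * 86400 / (A * 10000) * 1000
DC = 0.006 * 86400 / (379 * 10000) * 1000
DC = 518400.0000 / 3790000

0.1368 mm/day


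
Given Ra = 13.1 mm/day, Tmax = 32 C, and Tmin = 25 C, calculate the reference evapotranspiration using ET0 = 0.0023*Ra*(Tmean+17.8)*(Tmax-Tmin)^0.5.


Tmean = (Tmax + Tmin)/2 = (32 + 25)/2 = 28.5
ET0 = 0.0023 * 13.1 * (28.5 + 17.8) * sqrt(32 - 25)
ET0 = 0.0023 * 13.1 * 46.3 * 2.645751

3.6909 mm/day


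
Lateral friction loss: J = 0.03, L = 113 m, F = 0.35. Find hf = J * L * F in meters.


hf = J * L * F = 0.03 * 113 * 0.35 = 1.1865 m

1.1865 m


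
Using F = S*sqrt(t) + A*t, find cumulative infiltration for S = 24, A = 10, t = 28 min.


F = S*sqrt(t) + A*t
F = 24*sqrt(28) + 10*28
F = 24*5.291503 + 280

406.9961 mm


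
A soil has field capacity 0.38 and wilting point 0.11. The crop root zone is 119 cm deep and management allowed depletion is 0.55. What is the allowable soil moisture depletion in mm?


SMD = (FC - PWP) * d * MAD * 10
SMD = (0.38 - 0.11) * 119 * 0.55 * 10
SMD = 0.2700 * 119 * 0.55 * 10

176.7150 mm


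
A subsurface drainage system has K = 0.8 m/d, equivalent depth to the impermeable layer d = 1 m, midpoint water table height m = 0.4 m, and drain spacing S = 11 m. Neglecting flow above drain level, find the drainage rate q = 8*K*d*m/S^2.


q = 8*K*d*m/S^2
q = 8*0.8*1*0.4/11^2
q = 2.5600 / 121

0.0212 m/d


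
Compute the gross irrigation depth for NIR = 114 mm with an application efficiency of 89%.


Ea = 89% = 0.89
GID = NIR / Ea = 114 / 0.89 = 128.0899 mm

128.0899 mm


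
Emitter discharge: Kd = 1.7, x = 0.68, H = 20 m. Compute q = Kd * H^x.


q = Kd * H^x = 1.7 * 20^0.68 = 1.7 * 7.668323

13.0361 L/h


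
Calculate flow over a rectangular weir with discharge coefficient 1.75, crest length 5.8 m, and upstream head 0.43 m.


Q = C * L * H^(3/2) = 1.75 * 5.8 * 0.43^1.5 = 1.75 * 5.8 * 0.281970

2.8620 m^3/s


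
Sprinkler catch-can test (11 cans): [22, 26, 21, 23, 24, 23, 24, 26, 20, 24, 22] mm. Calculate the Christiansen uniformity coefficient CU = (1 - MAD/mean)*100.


mean = 23.181818 mm
MAD = 1.471074 mm
CU = (1 - 1.471074/23.181818)*100

93.6542 %


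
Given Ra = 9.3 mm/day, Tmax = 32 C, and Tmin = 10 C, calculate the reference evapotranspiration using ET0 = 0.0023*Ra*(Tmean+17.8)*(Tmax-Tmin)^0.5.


Tmean = (Tmax + Tmin)/2 = (32 + 10)/2 = 21.0
ET0 = 0.0023 * 9.3 * (21.0 + 17.8) * sqrt(32 - 10)
ET0 = 0.0023 * 9.3 * 38.8 * 4.690416

3.8927 mm/day


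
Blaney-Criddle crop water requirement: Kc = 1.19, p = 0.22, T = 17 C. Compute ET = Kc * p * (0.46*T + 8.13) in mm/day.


ET = Kc * p * (0.46*T + 8.13)
ET = 1.19 * 0.22 * (0.46*17 + 8.13)
ET = 1.19 * 0.22 * 15.9500

4.1757 mm/day


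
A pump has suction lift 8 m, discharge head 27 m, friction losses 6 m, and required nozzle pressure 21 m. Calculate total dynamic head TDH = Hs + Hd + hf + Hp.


TDH = Hs + Hd + hf + Hp = 8 + 27 + 6 + 21 = 62

62 m


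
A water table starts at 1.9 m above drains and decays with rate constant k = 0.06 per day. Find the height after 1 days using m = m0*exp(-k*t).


m = m0 * exp(-k*t)
m = 1.9 * exp(-0.06 * 1)
m = 1.9 * exp(-0.0600)

1.7894 m


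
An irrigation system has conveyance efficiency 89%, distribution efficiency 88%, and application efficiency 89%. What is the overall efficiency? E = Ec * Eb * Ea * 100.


Ec = 0.89, Eb = 0.88, Ea = 0.89
E = 0.89 * 0.88 * 0.89 * 100 = 69.7048%

69.7048 %


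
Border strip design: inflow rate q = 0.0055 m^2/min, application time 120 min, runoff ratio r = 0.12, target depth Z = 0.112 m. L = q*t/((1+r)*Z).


L = q*t/((1+r)*Z)
L = 0.0055*120/((1+0.12)*0.112)
L = 0.66/0.12544

5.2615 m


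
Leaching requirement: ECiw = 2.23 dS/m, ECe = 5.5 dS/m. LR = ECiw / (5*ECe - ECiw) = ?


LR = ECiw / (5*ECe - ECiw)
LR = 2.23 / (5*5.5 - 2.23)
LR = 2.23 / 25.2700

0.0882


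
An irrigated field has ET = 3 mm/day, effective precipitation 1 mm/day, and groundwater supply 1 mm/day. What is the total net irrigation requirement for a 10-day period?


Daily deficit = ET - Pe - GW = 3 - 1 - 1 = 1 mm/day
NIR = 1 * 10 = 10 mm

10.0000 mm


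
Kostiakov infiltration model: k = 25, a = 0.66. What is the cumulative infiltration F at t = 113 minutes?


F = k * t^a = 25 * 113^0.66
F = 25 * 22.648100

566.2025 mm


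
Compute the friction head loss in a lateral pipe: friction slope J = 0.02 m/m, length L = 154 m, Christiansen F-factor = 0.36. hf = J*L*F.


hf = J * L * F = 0.02 * 154 * 0.36 = 1.1088 m

1.1088 m


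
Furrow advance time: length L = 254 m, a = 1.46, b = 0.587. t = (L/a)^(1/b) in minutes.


t = (L/a)^(1/b)
t = (254/1.46)^(1/0.587)
t = 173.972603^(1/0.587)

6558.9272 min


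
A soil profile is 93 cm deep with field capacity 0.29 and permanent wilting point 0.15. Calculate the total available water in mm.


AWC = (FC - PWP) * d * 10
AWC = (0.29 - 0.15) * 93 * 10
AWC = 0.1400 * 93 * 10

130.2000 mm


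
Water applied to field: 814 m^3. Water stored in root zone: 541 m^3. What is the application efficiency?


Ea = V_root / V_field * 100 = 541 / 814 * 100 = 66.4619%

66.4619 %


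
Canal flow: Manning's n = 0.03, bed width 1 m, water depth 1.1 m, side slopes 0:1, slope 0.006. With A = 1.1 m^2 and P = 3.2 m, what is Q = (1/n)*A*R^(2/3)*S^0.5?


R = A/P = 1.1/3.2 = 0.343750
Q = (1/0.03) * 1.1 * 0.343750^(2/3) * 0.006^0.5

1.3937 m^3/s


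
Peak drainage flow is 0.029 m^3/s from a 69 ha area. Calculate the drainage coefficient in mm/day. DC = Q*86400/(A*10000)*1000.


DC = Q * 86400 / (A * 10000) * 1000
DC = 0.029 * 86400 / (69 * 10000) * 1000
DC = 2505600.0000 / 690000

3.6313 mm/day


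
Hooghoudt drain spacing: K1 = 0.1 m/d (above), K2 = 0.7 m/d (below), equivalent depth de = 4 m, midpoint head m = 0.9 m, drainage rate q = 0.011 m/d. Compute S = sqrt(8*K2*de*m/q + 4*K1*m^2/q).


S^2 = 8*K2*de*m/q + 4*K1*m^2/q
S^2 = 8*0.7*4*0.9/0.011 + 4*0.1*0.9^2/0.011
S = sqrt(1862.1818)

43.1530 m


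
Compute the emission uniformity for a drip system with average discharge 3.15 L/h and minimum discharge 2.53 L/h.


EU = (q_min/q_avg)*100 = (2.53/3.15)*100 = 80.3175%

80.3175 %


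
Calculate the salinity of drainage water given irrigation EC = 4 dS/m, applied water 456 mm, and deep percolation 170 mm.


EC_dw = EC_iw * D_iw / D_dw
EC_dw = 4 * 456 / 170
EC_dw = 1824 / 170

10.7294 dS/m


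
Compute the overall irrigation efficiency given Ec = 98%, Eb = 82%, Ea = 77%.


Ec = 0.98, Eb = 0.82, Ea = 0.77
E = 0.98 * 0.82 * 0.77 * 100 = 61.8772%

61.8772 %


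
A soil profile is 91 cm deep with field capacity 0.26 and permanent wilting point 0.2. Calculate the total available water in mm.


AWC = (FC - PWP) * d * 10
AWC = (0.26 - 0.2) * 91 * 10
AWC = 0.0600 * 91 * 10

54.6000 mm


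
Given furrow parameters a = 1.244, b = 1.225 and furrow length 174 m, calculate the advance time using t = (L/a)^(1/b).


t = (L/a)^(1/b)
t = (174/1.244)^(1/1.225)
t = 139.871383^(1/1.225)

56.4437 min


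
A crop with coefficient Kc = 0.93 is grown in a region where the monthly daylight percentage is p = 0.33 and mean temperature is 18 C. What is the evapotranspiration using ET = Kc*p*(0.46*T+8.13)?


ET = Kc * p * (0.46*T + 8.13)
ET = 0.93 * 0.33 * (0.46*18 + 8.13)
ET = 0.93 * 0.33 * 16.4100

5.0362 mm/day


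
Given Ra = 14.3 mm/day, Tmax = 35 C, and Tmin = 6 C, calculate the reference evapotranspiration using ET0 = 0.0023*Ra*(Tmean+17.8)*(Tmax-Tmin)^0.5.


Tmean = (Tmax + Tmin)/2 = (35 + 6)/2 = 20.5
ET0 = 0.0023 * 14.3 * (20.5 + 17.8) * sqrt(35 - 6)
ET0 = 0.0023 * 14.3 * 38.3 * 5.385165

6.7836 mm/day


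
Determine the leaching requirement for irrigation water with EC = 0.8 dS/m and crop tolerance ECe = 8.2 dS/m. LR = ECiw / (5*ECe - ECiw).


LR = ECiw / (5*ECe - ECiw)
LR = 0.8 / (5*8.2 - 0.8)
LR = 0.8 / 40.2000

0.0199


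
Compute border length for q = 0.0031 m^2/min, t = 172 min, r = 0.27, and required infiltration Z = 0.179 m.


L = q*t/((1+r)*Z)
L = 0.0031*172/((1+0.27)*0.179)
L = 0.5332/0.22733

2.3455 m


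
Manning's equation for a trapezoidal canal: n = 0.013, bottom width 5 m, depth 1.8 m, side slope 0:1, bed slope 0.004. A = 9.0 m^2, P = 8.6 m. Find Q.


R = A/P = 9.0/8.6 = 1.046512
Q = (1/0.013) * 9.0 * 1.046512^(2/3) * 0.004^0.5

45.1328 m^3/s


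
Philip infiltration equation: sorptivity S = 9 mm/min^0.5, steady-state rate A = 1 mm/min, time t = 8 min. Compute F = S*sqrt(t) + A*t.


F = S*sqrt(t) + A*t
F = 9*sqrt(8) + 1*8
F = 9*2.828427 + 8

33.4558 mm


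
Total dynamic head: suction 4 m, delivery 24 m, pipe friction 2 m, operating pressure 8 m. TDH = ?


TDH = Hs + Hd + hf + Hp = 4 + 24 + 2 + 8 = 38

38 m


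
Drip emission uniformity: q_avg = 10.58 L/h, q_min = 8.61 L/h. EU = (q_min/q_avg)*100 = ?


EU = (q_min/q_avg)*100 = (8.61/10.58)*100 = 81.3800%

81.3800 %


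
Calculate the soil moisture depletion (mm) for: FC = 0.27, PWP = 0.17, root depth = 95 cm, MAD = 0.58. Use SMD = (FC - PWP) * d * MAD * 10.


SMD = (FC - PWP) * d * MAD * 10
SMD = (0.27 - 0.17) * 95 * 0.58 * 10
SMD = 0.1000 * 95 * 0.58 * 10

55.1000 mm


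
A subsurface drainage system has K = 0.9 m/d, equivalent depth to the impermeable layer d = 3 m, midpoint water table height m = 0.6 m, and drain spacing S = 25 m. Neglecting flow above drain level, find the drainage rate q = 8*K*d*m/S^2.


q = 8*K*d*m/S^2
q = 8*0.9*3*0.6/25^2
q = 12.9600 / 625

0.0207 m/d


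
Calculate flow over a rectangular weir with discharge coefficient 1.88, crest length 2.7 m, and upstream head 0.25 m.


Q = C * L * H^(3/2) = 1.88 * 2.7 * 0.25^1.5 = 1.88 * 2.7 * 0.125000

0.6345 m^3/s


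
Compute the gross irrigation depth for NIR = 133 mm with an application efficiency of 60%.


Ea = 60% = 0.6
GID = NIR / Ea = 133 / 0.6 = 221.6667 mm

221.6667 mm


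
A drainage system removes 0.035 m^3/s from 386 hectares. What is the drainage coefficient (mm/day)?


DC = Q * 86400 / (A * 10000) * 1000
DC = 0.035 * 86400 / (386 * 10000) * 1000
DC = 3024000.0000 / 3860000

0.7834 mm/day


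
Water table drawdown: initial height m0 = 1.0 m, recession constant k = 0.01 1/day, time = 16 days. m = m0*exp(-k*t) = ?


m = m0 * exp(-k*t)
m = 1.0 * exp(-0.01 * 16)
m = 1.0 * exp(-0.1600)

0.8521 m


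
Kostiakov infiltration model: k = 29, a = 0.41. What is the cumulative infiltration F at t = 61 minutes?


F = k * t^a = 29 * 61^0.41
F = 29 * 5.394923

156.4528 mm


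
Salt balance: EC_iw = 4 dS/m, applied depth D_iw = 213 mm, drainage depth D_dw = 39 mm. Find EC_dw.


EC_dw = EC_iw * D_iw / D_dw
EC_dw = 4 * 213 / 39
EC_dw = 852 / 39

21.8462 dS/m


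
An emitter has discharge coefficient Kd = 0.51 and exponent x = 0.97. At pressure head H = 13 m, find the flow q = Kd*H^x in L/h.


q = Kd * H^x = 0.51 * 13^0.97 = 0.51 * 12.037188

6.1390 L/h


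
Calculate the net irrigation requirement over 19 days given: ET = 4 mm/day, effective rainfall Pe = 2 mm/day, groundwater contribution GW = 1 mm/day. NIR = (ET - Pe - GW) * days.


Daily deficit = ET - Pe - GW = 4 - 2 - 1 = 1 mm/day
NIR = 1 * 19 = 19 mm

19.0000 mm


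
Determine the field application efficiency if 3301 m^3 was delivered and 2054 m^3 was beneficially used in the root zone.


Ea = V_root / V_field * 100 = 2054 / 3301 * 100 = 62.2236%

62.2236 %


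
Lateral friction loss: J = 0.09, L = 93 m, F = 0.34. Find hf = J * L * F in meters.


hf = J * L * F = 0.09 * 93 * 0.34 = 2.8458 m

2.8458 m


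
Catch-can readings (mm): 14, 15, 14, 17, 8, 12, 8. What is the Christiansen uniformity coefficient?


mean = 12.571429 mm
MAD = 2.775510 mm
CU = (1 - 2.775510/12.571429)*100

77.9221 %


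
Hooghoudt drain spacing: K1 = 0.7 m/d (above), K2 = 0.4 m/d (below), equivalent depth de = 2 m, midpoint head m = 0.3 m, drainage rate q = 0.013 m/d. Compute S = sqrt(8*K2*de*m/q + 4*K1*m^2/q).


S^2 = 8*K2*de*m/q + 4*K1*m^2/q
S^2 = 8*0.4*2*0.3/0.013 + 4*0.7*0.3^2/0.013
S = sqrt(167.0769)

12.9258 m


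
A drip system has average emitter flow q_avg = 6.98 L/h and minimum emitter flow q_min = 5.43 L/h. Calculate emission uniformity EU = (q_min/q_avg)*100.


EU = (q_min/q_avg)*100 = (5.43/6.98)*100 = 77.7937%

77.7937 %


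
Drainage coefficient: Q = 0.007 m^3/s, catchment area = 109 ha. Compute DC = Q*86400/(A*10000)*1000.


DC = Q * 86400 / (A * 10000) * 1000
DC = 0.007 * 86400 / (109 * 10000) * 1000
DC = 604800.0000 / 1090000

0.5549 mm/day


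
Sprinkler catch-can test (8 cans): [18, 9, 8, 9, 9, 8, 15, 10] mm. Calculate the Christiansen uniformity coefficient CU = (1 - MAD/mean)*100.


mean = 10.750000 mm
MAD = 2.875000 mm
CU = (1 - 2.875000/10.750000)*100

73.2558 %


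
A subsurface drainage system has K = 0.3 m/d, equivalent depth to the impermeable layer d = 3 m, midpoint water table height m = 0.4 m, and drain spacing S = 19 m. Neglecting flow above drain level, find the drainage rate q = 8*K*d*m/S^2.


q = 8*K*d*m/S^2
q = 8*0.3*3*0.4/19^2
q = 2.8800 / 361

0.0080 m/d


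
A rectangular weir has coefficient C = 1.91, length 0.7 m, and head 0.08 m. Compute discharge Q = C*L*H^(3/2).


Q = C * L * H^(3/2) = 1.91 * 0.7 * 0.08^1.5 = 1.91 * 0.7 * 0.022627

0.0303 m^3/s


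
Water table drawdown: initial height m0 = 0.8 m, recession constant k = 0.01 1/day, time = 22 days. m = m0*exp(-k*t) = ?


m = m0 * exp(-k*t)
m = 0.8 * exp(-0.01 * 22)
m = 0.8 * exp(-0.2200)

0.6420 m


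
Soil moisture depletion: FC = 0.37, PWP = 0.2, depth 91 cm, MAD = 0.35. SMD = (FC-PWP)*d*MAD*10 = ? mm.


SMD = (FC - PWP) * d * MAD * 10
SMD = (0.37 - 0.2) * 91 * 0.35 * 10
SMD = 0.1700 * 91 * 0.35 * 10

54.1450 mm


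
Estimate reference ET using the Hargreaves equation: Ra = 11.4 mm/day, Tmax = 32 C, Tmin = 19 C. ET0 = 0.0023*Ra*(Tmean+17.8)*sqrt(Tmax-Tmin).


Tmean = (Tmax + Tmin)/2 = (32 + 19)/2 = 25.5
ET0 = 0.0023 * 11.4 * (25.5 + 17.8) * sqrt(32 - 19)
ET0 = 0.0023 * 11.4 * 43.3 * 3.605551

4.0935 mm/day


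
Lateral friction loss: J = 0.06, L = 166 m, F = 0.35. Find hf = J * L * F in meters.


hf = J * L * F = 0.06 * 166 * 0.35 = 3.4860 m

3.4860 m


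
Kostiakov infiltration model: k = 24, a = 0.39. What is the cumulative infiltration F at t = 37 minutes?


F = k * t^a = 24 * 37^0.39
F = 24 * 4.088826

98.1318 mm


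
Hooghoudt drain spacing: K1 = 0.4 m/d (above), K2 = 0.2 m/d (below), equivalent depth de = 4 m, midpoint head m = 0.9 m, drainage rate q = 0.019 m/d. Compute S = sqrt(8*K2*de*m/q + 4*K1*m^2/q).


S^2 = 8*K2*de*m/q + 4*K1*m^2/q
S^2 = 8*0.2*4*0.9/0.019 + 4*0.4*0.9^2/0.019
S = sqrt(371.3684)

19.2709 m


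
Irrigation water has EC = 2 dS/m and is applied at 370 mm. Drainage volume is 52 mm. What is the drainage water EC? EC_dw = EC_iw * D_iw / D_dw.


EC_dw = EC_iw * D_iw / D_dw
EC_dw = 2 * 370 / 52
EC_dw = 740 / 52

14.2308 dS/m


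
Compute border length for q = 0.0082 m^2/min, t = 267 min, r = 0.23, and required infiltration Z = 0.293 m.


L = q*t/((1+r)*Z)
L = 0.0082*267/((1+0.23)*0.293)
L = 2.1894/0.36039

6.0751 m


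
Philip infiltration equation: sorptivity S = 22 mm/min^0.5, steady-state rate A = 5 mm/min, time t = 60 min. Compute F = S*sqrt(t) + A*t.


F = S*sqrt(t) + A*t
F = 22*sqrt(60) + 5*60
F = 22*7.745967 + 300

470.4113 mm


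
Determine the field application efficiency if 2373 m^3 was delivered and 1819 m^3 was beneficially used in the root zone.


Ea = V_root / V_field * 100 = 1819 / 2373 * 100 = 76.6540%

76.6540 %


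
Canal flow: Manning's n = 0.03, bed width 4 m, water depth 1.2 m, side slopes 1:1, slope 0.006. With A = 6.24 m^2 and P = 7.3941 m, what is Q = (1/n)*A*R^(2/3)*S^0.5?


R = A/P = 6.24/7.3941 = 0.843916
Q = (1/0.03) * 6.24 * 0.843916^(2/3) * 0.006^0.5

14.3882 m^3/s


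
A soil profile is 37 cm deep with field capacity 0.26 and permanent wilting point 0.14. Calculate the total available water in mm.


AWC = (FC - PWP) * d * 10
AWC = (0.26 - 0.14) * 37 * 10
AWC = 0.1200 * 37 * 10

44.4000 mm


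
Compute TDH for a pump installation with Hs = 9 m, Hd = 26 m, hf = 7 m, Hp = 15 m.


TDH = Hs + Hd + hf + Hp = 9 + 26 + 7 + 15 = 57

57 m


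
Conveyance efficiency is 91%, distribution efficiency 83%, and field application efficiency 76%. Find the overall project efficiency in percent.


Ec = 0.91, Eb = 0.83, Ea = 0.76
E = 0.91 * 0.83 * 0.76 * 100 = 57.4028%

57.4028 %


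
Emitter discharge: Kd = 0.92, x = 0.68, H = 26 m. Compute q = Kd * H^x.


q = Kd * H^x = 0.92 * 26^0.68 = 0.92 * 9.166043

8.4328 L/h


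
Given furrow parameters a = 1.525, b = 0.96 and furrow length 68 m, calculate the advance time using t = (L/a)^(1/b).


t = (L/a)^(1/b)
t = (68/1.525)^(1/0.96)
t = 44.590164^(1/0.96)

52.2345 min


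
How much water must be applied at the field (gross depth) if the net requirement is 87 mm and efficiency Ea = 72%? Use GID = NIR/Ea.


Ea = 72% = 0.72
GID = NIR / Ea = 87 / 0.72 = 120.8333 mm

120.8333 mm


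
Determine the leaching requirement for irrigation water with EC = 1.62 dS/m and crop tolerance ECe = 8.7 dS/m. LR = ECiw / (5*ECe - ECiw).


LR = ECiw / (5*ECe - ECiw)
LR = 1.62 / (5*8.7 - 1.62)
LR = 1.62 / 41.8800

0.0387


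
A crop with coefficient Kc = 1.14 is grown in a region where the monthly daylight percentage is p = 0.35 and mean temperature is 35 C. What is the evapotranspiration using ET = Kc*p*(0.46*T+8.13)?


ET = Kc * p * (0.46*T + 8.13)
ET = 1.14 * 0.35 * (0.46*35 + 8.13)
ET = 1.14 * 0.35 * 24.2300

9.6678 mm/day


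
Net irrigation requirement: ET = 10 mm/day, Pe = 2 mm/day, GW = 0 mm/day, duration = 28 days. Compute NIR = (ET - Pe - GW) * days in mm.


Daily deficit = ET - Pe - GW = 10 - 2 - 0 = 8 mm/day
NIR = 8 * 28 = 224 mm

224.0000 mm


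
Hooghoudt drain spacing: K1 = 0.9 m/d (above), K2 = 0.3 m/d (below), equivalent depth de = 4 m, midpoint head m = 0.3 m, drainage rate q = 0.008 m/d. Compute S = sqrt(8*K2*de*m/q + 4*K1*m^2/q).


S^2 = 8*K2*de*m/q + 4*K1*m^2/q
S^2 = 8*0.3*4*0.3/0.008 + 4*0.9*0.3^2/0.008
S = sqrt(400.5000)

20.0125 m


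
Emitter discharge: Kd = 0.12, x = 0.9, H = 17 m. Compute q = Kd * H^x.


q = Kd * H^x = 0.12 * 17^0.9 = 0.12 * 12.805721

1.5367 L/h


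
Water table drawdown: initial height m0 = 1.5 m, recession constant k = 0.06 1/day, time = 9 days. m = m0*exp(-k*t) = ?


m = m0 * exp(-k*t)
m = 1.5 * exp(-0.06 * 9)
m = 1.5 * exp(-0.5400)

0.8741 m


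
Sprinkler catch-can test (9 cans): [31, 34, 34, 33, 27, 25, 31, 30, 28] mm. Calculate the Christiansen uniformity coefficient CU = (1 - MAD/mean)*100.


mean = 30.333333 mm
MAD = 2.518519 mm
CU = (1 - 2.518519/30.333333)*100

91.6972 %


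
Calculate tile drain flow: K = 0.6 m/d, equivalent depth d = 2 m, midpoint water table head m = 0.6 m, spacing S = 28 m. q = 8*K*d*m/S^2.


q = 8*K*d*m/S^2
q = 8*0.6*2*0.6/28^2
q = 5.7600 / 784

0.0073 m/d


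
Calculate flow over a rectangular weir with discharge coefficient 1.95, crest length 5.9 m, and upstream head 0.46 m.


Q = C * L * H^(3/2) = 1.95 * 5.9 * 0.46^1.5 = 1.95 * 5.9 * 0.311987

3.5894 m^3/s


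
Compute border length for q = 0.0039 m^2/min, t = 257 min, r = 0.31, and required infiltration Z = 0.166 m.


L = q*t/((1+r)*Z)
L = 0.0039*257/((1+0.31)*0.166)
L = 1.0023/0.21746

4.6091 m


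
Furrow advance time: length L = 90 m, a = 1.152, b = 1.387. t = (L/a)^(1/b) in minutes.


t = (L/a)^(1/b)
t = (90/1.152)^(1/1.387)
t = 78.125000^(1/1.387)

23.1561 min


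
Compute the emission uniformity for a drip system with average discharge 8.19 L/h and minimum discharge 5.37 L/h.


EU = (q_min/q_avg)*100 = (5.37/8.19)*100 = 65.5678%

65.5678 %


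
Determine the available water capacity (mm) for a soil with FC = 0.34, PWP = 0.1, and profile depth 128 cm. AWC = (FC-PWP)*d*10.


AWC = (FC - PWP) * d * 10
AWC = (0.34 - 0.1) * 128 * 10
AWC = 0.2400 * 128 * 10

307.2000 mm


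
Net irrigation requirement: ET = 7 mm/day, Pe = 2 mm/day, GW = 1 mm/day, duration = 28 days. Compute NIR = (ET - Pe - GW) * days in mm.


Daily deficit = ET - Pe - GW = 7 - 2 - 1 = 4 mm/day
NIR = 4 * 28 = 112 mm

112.0000 mm


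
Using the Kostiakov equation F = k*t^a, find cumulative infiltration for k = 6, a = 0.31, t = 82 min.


F = k * t^a = 6 * 82^0.31
F = 6 * 3.919966

23.5198 mm


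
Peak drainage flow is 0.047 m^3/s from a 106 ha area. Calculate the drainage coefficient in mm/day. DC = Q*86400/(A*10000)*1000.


DC = Q * 86400 / (A * 10000) * 1000
DC = 0.047 * 86400 / (106 * 10000) * 1000
DC = 4060800.0000 / 1060000

3.8309 mm/day


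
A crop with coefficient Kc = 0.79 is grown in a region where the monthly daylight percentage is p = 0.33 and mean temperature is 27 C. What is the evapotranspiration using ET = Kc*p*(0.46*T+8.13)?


ET = Kc * p * (0.46*T + 8.13)
ET = 0.79 * 0.33 * (0.46*27 + 8.13)
ET = 0.79 * 0.33 * 20.5500

5.3574 mm/day


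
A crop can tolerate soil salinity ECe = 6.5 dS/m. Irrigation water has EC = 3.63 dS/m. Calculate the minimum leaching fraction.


LR = ECiw / (5*ECe - ECiw)
LR = 3.63 / (5*6.5 - 3.63)
LR = 3.63 / 28.8700

0.1257


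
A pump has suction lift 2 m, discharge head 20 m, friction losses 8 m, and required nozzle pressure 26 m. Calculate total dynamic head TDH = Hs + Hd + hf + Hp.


TDH = Hs + Hd + hf + Hp = 2 + 20 + 8 + 26 = 56

56 m


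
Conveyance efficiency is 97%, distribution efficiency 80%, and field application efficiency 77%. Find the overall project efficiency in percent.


Ec = 0.97, Eb = 0.8, Ea = 0.77
E = 0.97 * 0.8 * 0.77 * 100 = 59.7520%

59.7520 %


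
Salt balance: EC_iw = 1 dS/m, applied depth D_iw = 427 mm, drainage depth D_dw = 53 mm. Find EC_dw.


EC_dw = EC_iw * D_iw / D_dw
EC_dw = 1 * 427 / 53
EC_dw = 427 / 53

8.0566 dS/m


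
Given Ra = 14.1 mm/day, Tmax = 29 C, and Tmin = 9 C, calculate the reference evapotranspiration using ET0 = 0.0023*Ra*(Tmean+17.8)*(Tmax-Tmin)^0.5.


Tmean = (Tmax + Tmin)/2 = (29 + 9)/2 = 19.0
ET0 = 0.0023 * 14.1 * (19.0 + 17.8) * sqrt(29 - 9)
ET0 = 0.0023 * 14.1 * 36.8 * 4.472136

5.3372 mm/day


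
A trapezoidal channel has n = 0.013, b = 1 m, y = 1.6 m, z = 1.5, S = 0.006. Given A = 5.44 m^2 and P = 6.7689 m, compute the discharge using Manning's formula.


R = A/P = 5.44/6.7689 = 0.803676
Q = (1/0.013) * 5.44 * 0.803676^(2/3) * 0.006^0.5

28.0189 m^3/s


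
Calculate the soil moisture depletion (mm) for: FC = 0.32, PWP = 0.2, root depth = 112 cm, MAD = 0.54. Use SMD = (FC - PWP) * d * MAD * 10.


SMD = (FC - PWP) * d * MAD * 10
SMD = (0.32 - 0.2) * 112 * 0.54 * 10
SMD = 0.1200 * 112 * 0.54 * 10

72.5760 mm


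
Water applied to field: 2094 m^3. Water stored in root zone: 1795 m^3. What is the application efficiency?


Ea = V_root / V_field * 100 = 1795 / 2094 * 100 = 85.7211%

85.7211 %


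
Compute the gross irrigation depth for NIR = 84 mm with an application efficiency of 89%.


Ea = 89% = 0.89
GID = NIR / Ea = 84 / 0.89 = 94.3820 mm

94.3820 mm


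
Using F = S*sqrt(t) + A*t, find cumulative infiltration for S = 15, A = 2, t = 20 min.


F = S*sqrt(t) + A*t
F = 15*sqrt(20) + 2*20
F = 15*4.472136 + 40

107.0820 mm


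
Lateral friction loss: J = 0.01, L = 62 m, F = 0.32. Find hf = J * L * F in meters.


hf = J * L * F = 0.01 * 62 * 0.32 = 0.1984 m

0.1984 m


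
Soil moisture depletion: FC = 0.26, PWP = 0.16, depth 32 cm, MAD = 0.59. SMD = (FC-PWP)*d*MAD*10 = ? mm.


SMD = (FC - PWP) * d * MAD * 10
SMD = (0.26 - 0.16) * 32 * 0.59 * 10
SMD = 0.1000 * 32 * 0.59 * 10

18.8800 mm


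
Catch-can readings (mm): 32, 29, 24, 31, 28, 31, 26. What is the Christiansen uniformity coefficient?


mean = 28.714286 mm
MAD = 2.326531 mm
CU = (1 - 2.326531/28.714286)*100

91.8977 %


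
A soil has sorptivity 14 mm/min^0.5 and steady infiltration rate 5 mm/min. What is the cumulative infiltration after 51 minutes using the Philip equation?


F = S*sqrt(t) + A*t
F = 14*sqrt(51) + 5*51
F = 14*7.141428 + 255

354.9800 mm


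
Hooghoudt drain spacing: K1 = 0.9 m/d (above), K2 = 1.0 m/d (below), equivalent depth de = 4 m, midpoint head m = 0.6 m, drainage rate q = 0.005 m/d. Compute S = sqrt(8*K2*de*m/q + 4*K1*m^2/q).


S^2 = 8*K2*de*m/q + 4*K1*m^2/q
S^2 = 8*1.0*4*0.6/0.005 + 4*0.9*0.6^2/0.005
S = sqrt(4099.2000)

64.0250 m


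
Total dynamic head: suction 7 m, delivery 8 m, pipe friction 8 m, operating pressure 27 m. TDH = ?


TDH = Hs + Hd + hf + Hp = 7 + 8 + 8 + 27 = 50

50 m


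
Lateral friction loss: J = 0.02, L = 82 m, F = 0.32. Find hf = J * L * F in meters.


hf = J * L * F = 0.02 * 82 * 0.32 = 0.5248 m

0.5248 m


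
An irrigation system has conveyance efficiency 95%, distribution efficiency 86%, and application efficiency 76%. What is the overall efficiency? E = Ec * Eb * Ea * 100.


Ec = 0.95, Eb = 0.86, Ea = 0.76
E = 0.95 * 0.86 * 0.76 * 100 = 62.0920%

62.0920 %


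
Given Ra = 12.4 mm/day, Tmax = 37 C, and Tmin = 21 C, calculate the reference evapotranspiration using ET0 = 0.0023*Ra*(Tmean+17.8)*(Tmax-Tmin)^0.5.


Tmean = (Tmax + Tmin)/2 = (37 + 21)/2 = 29.0
ET0 = 0.0023 * 12.4 * (29.0 + 17.8) * sqrt(37 - 21)
ET0 = 0.0023 * 12.4 * 46.8 * 4.000000

5.3389 mm/day


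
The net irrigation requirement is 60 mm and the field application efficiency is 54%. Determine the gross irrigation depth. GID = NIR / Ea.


Ea = 54% = 0.54
GID = NIR / Ea = 60 / 0.54 = 111.1111 mm

111.1111 mm


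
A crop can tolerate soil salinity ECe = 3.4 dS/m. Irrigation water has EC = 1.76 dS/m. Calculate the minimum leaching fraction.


LR = ECiw / (5*ECe - ECiw)
LR = 1.76 / (5*3.4 - 1.76)
LR = 1.76 / 15.2400

0.1155


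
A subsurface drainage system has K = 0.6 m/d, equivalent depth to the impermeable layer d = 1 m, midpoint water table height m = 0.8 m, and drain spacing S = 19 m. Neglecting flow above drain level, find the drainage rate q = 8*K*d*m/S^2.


q = 8*K*d*m/S^2
q = 8*0.6*1*0.8/19^2
q = 3.8400 / 361

0.0106 m/d
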